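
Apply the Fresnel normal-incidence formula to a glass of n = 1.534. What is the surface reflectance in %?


Fresnel reflectance at normal incidence:
  R = ((n - 1)/(n + 1))^2
  (n - 1)/(n + 1) = (1.534 - 1)/(1.534 + 1) = 0.210734
  R = 0.210734^2 = 0.0444088
  R(%) = 0.0444088 * 100 = 4.441%

4.441%


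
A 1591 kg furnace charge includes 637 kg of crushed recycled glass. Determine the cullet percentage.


Cullet ratio = (cullet mass / total batch mass) * 100
  Ratio = 637 / 1591 * 100 = 40.04%

40.04%


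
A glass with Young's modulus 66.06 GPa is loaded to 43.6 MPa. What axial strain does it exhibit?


Rearrange E = sigma / epsilon:
  epsilon = sigma / E
  E (MPa) = 66.06 * 1000 = 66060
  epsilon = 43.6 / 66060 = 0.00066

0.00066


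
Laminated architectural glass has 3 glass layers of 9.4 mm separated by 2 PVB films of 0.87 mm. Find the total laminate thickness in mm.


Total thickness = glass contribution + PVB contribution
  Glass: 3 * 9.4 = 28.2 mm
  PVB: 2 * 0.87 = 1.74 mm
  Total = 28.2 + 1.74 = 29.94 mm

29.94 mm


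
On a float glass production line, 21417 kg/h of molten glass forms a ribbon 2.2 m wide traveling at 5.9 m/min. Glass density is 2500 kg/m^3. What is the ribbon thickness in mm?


Ribbon cross-section from mass balance:
  Volume rate = throughput / density = 21417 / 2500 = 8.5668 m^3/h
  thickness = volume rate / (speed * 60 * width), i.e.
  thickness = throughput / (60 * speed * width * density) * 1000
  thickness = 21417 / (60 * 5.9 * 2.2 * 2500) * 1000 = 11.0 mm

11.0 mm


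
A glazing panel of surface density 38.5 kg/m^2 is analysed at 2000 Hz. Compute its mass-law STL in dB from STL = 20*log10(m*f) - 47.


Mass law: STL = 20 * log10(m * f) - 47
  m * f = 38.5 * 2000 = 77000
  log10(77000) = 4.88649
  STL = 20 * 4.88649 - 47 = 97.7298 - 47 = 50.7 dB

50.7 dB


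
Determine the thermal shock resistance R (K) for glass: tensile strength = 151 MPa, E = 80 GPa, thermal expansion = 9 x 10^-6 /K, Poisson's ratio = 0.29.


Thermal shock resistance: R = sigma * (1 - nu) / (E * alpha)
  Numerator = 151 * (1 - 0.29) = 107.21
  Denominator = 80 * 1000 * (9 x 10^-6) = 0.72
  R = 107.21 / 0.72 = 148.9 K

148.9 K


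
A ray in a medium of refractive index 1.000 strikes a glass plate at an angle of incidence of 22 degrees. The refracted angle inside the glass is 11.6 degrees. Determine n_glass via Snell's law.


Apply Snell's law: n1 * sin(theta1) = n2 * sin(theta2)
  n2 = n1 * sin(theta1) / sin(theta2)
  sin(22) = 0.374607
  sin(11.6) = 0.201078
  n2 = 1.000 * 0.374607 / 0.201078 = 1.863

1.863


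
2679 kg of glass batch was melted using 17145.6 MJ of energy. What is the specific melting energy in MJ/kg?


Rearrange E = m * s for s:
  s = E / m
  s = 17145.6 / 2679 = 6.4 MJ/kg

6.4 MJ/kg


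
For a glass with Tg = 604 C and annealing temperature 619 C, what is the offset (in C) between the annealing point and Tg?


Offset = T_anneal - Tg:
  offset = 619 - 604 = 15 C

15 C


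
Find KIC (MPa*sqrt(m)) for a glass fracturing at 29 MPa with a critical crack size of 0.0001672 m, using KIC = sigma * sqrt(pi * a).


Fracture toughness: KIC = sigma * sqrt(pi * a)
  pi * a = pi * 0.0001672 = 0.000525274
  sqrt(pi * a) = 0.022919
  KIC = 29 * 0.022919 = 0.665 MPa*sqrt(m)

0.665 MPa*sqrt(m)


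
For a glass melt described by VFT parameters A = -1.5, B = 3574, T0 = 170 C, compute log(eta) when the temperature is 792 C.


VFT equation: log(eta) = A + B / (T - T0)
  T - T0 = 792 - 170 = 622
  B / (T - T0) = 3574 / 622 = 5.746
  log(eta) = -1.5 + 5.746 = 4.246

4.246


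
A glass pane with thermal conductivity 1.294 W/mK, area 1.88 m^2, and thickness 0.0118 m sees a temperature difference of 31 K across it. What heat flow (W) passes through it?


Fourier's law: Q = k * A * dT / t
  Q = 1.294 * 1.88 * 31 / 0.0118
  Q = 75.41432 / 0.0118 = 6391 W

6391 W


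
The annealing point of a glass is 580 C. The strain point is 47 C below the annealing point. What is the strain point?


Strain point = annealing point - difference:
  T_strain = 580 - 47 = 533 C

533 C


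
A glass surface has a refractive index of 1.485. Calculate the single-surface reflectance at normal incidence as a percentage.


Fresnel reflectance at normal incidence:
  R = ((n - 1)/(n + 1))^2
  (n - 1)/(n + 1) = (1.485 - 1)/(1.485 + 1) = 0.195171
  R = 0.195171^2 = 0.0380917
  R(%) = 0.0380917 * 100 = 3.809%

3.809%


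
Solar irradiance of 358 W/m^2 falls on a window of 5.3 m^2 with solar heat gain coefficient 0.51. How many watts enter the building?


Solar heat gain: Q = Area * SHGC * Irradiance
  Q = 5.3 * 0.51 * 358 = 967.7 W

967.7 W


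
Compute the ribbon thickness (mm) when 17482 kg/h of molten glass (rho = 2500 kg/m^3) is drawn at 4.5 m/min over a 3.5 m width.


Ribbon cross-section from mass balance:
  Volume rate = throughput / density = 17482 / 2500 = 6.9928 m^3/h
  thickness = volume rate / (speed * 60 * width), i.e.
  thickness = throughput / (60 * speed * width * density) * 1000
  thickness = 17482 / (60 * 4.5 * 3.5 * 2500) * 1000 = 7.4 mm

7.4 mm


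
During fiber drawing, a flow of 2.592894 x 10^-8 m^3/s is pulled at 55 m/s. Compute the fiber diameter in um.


Cross-sectional area from continuity:
  A = Q / v = 2.592894 x 10^-8 / 55 = 4.714353 x 10^-10 m^2
Diameter from circular cross-section:
  d = sqrt(4A / pi) * 10^6 (m -> um)
  d = sqrt(4 * 4.714353 x 10^-10 / pi) * 10^6 = 24.5 um

24.5 um


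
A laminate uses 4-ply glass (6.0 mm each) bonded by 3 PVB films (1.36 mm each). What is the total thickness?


Total thickness = glass contribution + PVB contribution
  Glass: 4 * 6.0 = 24.0 mm
  PVB: 3 * 1.36 = 4.08 mm
  Total = 24.0 + 4.08 = 28.08 mm

28.08 mm


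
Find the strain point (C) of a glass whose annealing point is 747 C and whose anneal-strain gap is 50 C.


Strain point = annealing point - difference:
  T_strain = 747 - 50 = 697 C

697 C


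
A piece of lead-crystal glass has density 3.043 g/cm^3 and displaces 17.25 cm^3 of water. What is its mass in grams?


Rearrange rho = m / V:
  m = rho * V
  m = 3.043 * 17.25 = 52.492 g

52.492 g


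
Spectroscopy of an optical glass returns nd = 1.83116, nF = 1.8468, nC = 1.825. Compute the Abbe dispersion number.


Abbe number formula: Vd = (nd - 1) / (nF - nC)
  nd - 1 = 1.83116 - 1 = 0.83116
  nF - nC = 1.8468 - 1.825 = 0.0218
  Vd = 0.83116 / 0.0218 = 38.13

38.13


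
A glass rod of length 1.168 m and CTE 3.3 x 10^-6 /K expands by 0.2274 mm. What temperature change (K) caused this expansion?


Rearrange dL = alpha * L0 * dT for dT:
  dT = dL / (alpha * L0)
  dL (m) = 0.2274 / 1000 = 0.0002274
  dT = 0.0002274 / ((3.3 x 10^-6) * 1.168) = 59.0 K

59.0 K


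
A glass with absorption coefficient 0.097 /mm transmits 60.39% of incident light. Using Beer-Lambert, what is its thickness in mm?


Rearrange T = exp(-alpha * thickness):
  thickness = -ln(T) / alpha
  T = 60.39/100 = 0.6039
  ln(T) = -0.50435
  -ln(T) = 0.50435
  thickness = 0.50435 / 0.097 = 5.2 mm

5.2 mm


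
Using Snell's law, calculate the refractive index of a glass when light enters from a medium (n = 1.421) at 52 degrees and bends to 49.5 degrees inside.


Apply Snell's law: n1 * sin(theta1) = n2 * sin(theta2)
  n2 = n1 * sin(theta1) / sin(theta2)
  sin(52) = 0.788011
  sin(49.5) = 0.760406
  n2 = 1.421 * 0.788011 / 0.760406 = 1.4726

1.4726


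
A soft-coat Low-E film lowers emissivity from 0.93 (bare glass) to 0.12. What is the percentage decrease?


Percentage reduction = (1 - coated/uncoated) * 100
  Ratio = 0.12 / 0.93 = 0.129
  Reduction = (1 - 0.129) * 100 = 87.1%

87.1%


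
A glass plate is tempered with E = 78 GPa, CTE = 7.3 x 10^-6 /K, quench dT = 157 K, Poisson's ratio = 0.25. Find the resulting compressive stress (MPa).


Tempering stress: sigma = E * alpha * dT / (1 - nu)
  E (MPa) = 78 * 1000 = 78000
  Numerator = 78000 * (7.3 x 10^-6) * 157 = 89.3958
  Denominator = 1 - 0.25 = 0.75
  sigma = 89.3958 / 0.75 = 119.2 MPa

119.2 MPa


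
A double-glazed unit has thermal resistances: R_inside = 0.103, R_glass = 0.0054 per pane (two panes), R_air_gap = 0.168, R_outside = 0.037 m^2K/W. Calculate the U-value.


Total thermal resistance (series):
  R_total = R_in + R_glass + R_air + R_glass + R_out
  R_total = 0.103 + 0.0054 + 0.168 + 0.0054 + 0.037 = 0.3188 m^2K/W
U-value = 1 / R_total = 1 / 0.3188 = 3.137 W/m^2K

3.137 W/m^2K


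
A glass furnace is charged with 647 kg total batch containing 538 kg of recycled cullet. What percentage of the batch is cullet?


Cullet ratio = (cullet mass / total batch mass) * 100
  Ratio = 538 / 647 * 100 = 83.15%

83.15%


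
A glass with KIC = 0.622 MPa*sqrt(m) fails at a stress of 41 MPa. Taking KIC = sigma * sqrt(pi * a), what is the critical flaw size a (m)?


Rearrange KIC = sigma * sqrt(pi * a):
  sqrt(pi * a) = KIC / sigma
  sqrt(pi * a) = 0.622 / 41 = 0.015171
  a = (KIC / sigma)^2 / pi
  a = 0.015171^2 / pi = 0.0000733 m

0.0000733 m


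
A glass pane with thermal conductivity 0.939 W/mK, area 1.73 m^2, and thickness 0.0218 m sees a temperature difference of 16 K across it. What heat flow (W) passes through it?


Fourier's law: Q = k * A * dT / t
  Q = 0.939 * 1.73 * 16 / 0.0218
  Q = 25.99152 / 0.0218 = 1192.3 W

1192.3 W


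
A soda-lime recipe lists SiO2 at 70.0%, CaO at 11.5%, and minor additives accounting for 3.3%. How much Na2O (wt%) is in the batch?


Pieces sum to 100%:
  Na2O = 100 - (SiO2 + CaO + others)
  Na2O = 100 - (70.0 + 11.5 + 3.3) = 15.2%

15.2%


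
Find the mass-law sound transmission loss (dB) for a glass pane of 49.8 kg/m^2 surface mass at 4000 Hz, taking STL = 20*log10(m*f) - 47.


Mass law: STL = 20 * log10(m * f) - 47
  m * f = 49.8 * 4000 = 199200
  log10(199200) = 5.29929
  STL = 20 * 5.29929 - 47 = 105.9858 - 47 = 59.0 dB

59.0 dB


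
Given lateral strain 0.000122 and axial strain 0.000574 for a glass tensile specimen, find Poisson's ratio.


Poisson's ratio: nu = lateral strain / axial strain
  nu = 0.000122 / 0.000574 = 0.2125

0.2125


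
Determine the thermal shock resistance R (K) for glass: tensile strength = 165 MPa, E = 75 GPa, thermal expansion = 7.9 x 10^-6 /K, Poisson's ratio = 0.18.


Thermal shock resistance: R = sigma * (1 - nu) / (E * alpha)
  Numerator = 165 * (1 - 0.18) = 135.3
  Denominator = 75 * 1000 * (7.9 x 10^-6) = 0.5925
  R = 135.3 / 0.5925 = 228.4 K

228.4 K


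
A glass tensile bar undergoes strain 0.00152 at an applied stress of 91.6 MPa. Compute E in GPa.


Young's modulus: E = stress / strain
  E = 91.6 MPa / 0.00152 = 60263.16 MPa
Convert to GPa: 60263.16 / 1000 = 60.26 GPa

60.26 GPa


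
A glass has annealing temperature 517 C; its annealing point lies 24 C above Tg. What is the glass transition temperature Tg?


Rearrange T_anneal = Tg + offset for Tg:
  Tg = T_anneal - offset = 517 - 24 = 493 C

493 C


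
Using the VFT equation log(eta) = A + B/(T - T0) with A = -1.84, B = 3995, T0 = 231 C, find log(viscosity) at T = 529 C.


VFT equation: log(eta) = A + B / (T - T0)
  T - T0 = 529 - 231 = 298
  B / (T - T0) = 3995 / 298 = 13.406
  log(eta) = -1.84 + 13.406 = 11.566

11.566


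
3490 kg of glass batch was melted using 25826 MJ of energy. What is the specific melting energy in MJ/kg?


Rearrange E = m * s for s:
  s = E / m
  s = 25826 / 3490 = 7.4 MJ/kg

7.4 MJ/kg


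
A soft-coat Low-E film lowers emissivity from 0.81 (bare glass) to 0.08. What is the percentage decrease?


Percentage reduction = (1 - coated/uncoated) * 100
  Ratio = 0.08 / 0.81 = 0.0988
  Reduction = (1 - 0.0988) * 100 = 90.1%

90.1%


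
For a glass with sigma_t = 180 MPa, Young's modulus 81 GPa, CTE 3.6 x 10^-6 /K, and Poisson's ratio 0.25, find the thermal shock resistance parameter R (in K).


Thermal shock resistance: R = sigma * (1 - nu) / (E * alpha)
  Numerator = 180 * (1 - 0.25) = 135.0
  Denominator = 81 * 1000 * (3.6 x 10^-6) = 0.2916
  R = 135.0 / 0.2916 = 463.0 K

463.0 K


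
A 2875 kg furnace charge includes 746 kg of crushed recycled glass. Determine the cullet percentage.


Cullet ratio = (cullet mass / total batch mass) * 100
  Ratio = 746 / 2875 * 100 = 25.95%

25.95%


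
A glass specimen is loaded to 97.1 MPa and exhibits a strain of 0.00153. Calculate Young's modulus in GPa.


Young's modulus: E = stress / strain
  E = 97.1 MPa / 0.00153 = 63464.05 MPa
Convert to GPa: 63464.05 / 1000 = 63.46 GPa

63.46 GPa


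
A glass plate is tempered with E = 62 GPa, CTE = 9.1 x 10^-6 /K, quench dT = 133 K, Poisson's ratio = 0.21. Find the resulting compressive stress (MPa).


Tempering stress: sigma = E * alpha * dT / (1 - nu)
  E (MPa) = 62 * 1000 = 62000
  Numerator = 62000 * (9.1 x 10^-6) * 133 = 75.0386
  Denominator = 1 - 0.21 = 0.79
  sigma = 75.0386 / 0.79 = 95.0 MPa

95.0 MPa


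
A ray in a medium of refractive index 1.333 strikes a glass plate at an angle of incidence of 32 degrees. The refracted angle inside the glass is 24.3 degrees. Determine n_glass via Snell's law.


Apply Snell's law: n1 * sin(theta1) = n2 * sin(theta2)
  n2 = n1 * sin(theta1) / sin(theta2)
  sin(32) = 0.529919
  sin(24.3) = 0.411514
  n2 = 1.333 * 0.529919 / 0.411514 = 1.7165

1.7165


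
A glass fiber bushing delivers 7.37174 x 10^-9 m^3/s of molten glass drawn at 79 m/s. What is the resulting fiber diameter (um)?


Cross-sectional area from continuity:
  A = Q / v = 7.37174 x 10^-9 / 79 = 9.331316 x 10^-11 m^2
Diameter from circular cross-section:
  d = sqrt(4A / pi) * 10^6 (m -> um)
  d = sqrt(4 * 9.331316 x 10^-11 / pi) * 10^6 = 10.9 um

10.9 um


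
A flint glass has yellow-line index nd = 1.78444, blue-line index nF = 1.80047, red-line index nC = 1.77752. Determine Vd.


Abbe number formula: Vd = (nd - 1) / (nF - nC)
  nd - 1 = 1.78444 - 1 = 0.78444
  nF - nC = 1.80047 - 1.77752 = 0.02295
  Vd = 0.78444 / 0.02295 = 34.18

34.18


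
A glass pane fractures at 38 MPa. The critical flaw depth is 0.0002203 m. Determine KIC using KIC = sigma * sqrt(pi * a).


Fracture toughness: KIC = sigma * sqrt(pi * a)
  pi * a = pi * 0.0002203 = 0.000692093
  sqrt(pi * a) = 0.026308
  KIC = 38 * 0.026308 = 1.0 MPa*sqrt(m)

1.0 MPa*sqrt(m)


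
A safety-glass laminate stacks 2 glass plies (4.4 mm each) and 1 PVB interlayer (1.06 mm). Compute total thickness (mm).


Total thickness = glass contribution + PVB contribution
  Glass: 2 * 4.4 = 8.8 mm
  PVB: 1 * 1.06 = 1.06 mm
  Total = 8.8 + 1.06 = 9.86 mm

9.86 mm


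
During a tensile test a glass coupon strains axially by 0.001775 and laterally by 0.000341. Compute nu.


Poisson's ratio: nu = lateral strain / axial strain
  nu = 0.000341 / 0.001775 = 0.1921

0.1921


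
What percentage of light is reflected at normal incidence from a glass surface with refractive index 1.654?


Fresnel reflectance at normal incidence:
  R = ((n - 1)/(n + 1))^2
  (n - 1)/(n + 1) = (1.654 - 1)/(1.654 + 1) = 0.24642
  R = 0.24642^2 = 0.0607228
  R(%) = 0.0607228 * 100 = 6.072%

6.072%


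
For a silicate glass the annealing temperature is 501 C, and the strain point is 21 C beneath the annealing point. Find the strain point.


Strain point = annealing point - difference:
  T_strain = 501 - 21 = 480 C

480 C


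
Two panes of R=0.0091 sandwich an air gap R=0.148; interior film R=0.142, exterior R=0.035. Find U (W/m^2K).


Total thermal resistance (series):
  R_total = R_in + R_glass + R_air + R_glass + R_out
  R_total = 0.142 + 0.0091 + 0.148 + 0.0091 + 0.035 = 0.3432 m^2K/W
U-value = 1 / R_total = 1 / 0.3432 = 2.914 W/m^2K

2.914 W/m^2K


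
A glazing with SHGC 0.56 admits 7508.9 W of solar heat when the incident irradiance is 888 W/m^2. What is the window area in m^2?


Rearrange Q = Area * SHGC * Irradiance:
  Area = Q / (SHGC * Irradiance)
  Area = 7508.9 / (0.56 * 888) = 15.1 m^2

15.1 m^2


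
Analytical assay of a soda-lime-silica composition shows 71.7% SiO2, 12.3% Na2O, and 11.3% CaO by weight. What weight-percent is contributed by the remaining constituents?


Sum the three major oxides:
  SiO2 + Na2O + CaO = 71.7 + 12.3 + 11.3 = 95.3%
Subtract from 100%:
  Others = 100 - 95.3 = 4.7%

4.7%


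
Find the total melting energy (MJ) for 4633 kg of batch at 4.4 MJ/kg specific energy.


Total energy = mass * specific energy
  E = 4633 * 4.4 = 20385.2 MJ

20385.2 MJ


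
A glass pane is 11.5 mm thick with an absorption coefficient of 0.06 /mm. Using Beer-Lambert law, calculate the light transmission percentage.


Beer-Lambert law: T = exp(-alpha * thickness)
  exponent = -0.06 * 11.5 = -0.69
  T = exp(-0.69) = 0.5016
  Percentage = 0.5016 * 100 = 50.16%

50.16%


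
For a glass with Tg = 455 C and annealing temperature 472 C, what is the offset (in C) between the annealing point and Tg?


Offset = T_anneal - Tg:
  offset = 472 - 455 = 17 C

17 C


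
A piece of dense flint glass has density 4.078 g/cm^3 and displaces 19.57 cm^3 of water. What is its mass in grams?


Rearrange rho = m / V:
  m = rho * V
  m = 4.078 * 19.57 = 79.806 g

79.806 g


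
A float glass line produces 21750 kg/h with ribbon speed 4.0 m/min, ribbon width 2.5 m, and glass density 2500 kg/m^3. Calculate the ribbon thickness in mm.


Ribbon cross-section from mass balance:
  Volume rate = throughput / density = 21750 / 2500 = 8.7 m^3/h
  thickness = volume rate / (speed * 60 * width), i.e.
  thickness = throughput / (60 * speed * width * density) * 1000
  thickness = 21750 / (60 * 4.0 * 2.5 * 2500) * 1000 = 14.5 mm

14.5 mm


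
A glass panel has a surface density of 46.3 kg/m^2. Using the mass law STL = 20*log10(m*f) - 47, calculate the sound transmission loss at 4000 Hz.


Mass law: STL = 20 * log10(m * f) - 47
  m * f = 46.3 * 4000 = 185200
  log10(185200) = 5.26764
  STL = 20 * 5.26764 - 47 = 105.3528 - 47 = 58.4 dB

58.4 dB


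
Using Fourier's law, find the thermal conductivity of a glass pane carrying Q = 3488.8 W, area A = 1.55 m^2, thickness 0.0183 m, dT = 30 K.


Fourier's law rearranged: k = Q * t / (A * dT)
  Numerator = 3488.8 * 0.0183 = 63.84504
  Denominator = 1.55 * 30 = 46.5
  k = 63.84504 / 46.5 = 1.373 W/mK

1.373 W/mK


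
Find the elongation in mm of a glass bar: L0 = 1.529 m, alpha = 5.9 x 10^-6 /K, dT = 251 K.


Thermal expansion formula: dL = alpha * L0 * dT
  dL = (5.9 x 10^-6) * 1.529 * 251 = 0.0022643 m
Convert to mm: 0.0022643 * 1000 = 2.2643 mm

2.2643 mm


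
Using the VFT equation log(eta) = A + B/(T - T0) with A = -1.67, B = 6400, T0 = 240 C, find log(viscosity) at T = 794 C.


VFT equation: log(eta) = A + B / (T - T0)
  T - T0 = 794 - 240 = 554
  B / (T - T0) = 6400 / 554 = 11.552
  log(eta) = -1.67 + 11.552 = 9.882

9.882


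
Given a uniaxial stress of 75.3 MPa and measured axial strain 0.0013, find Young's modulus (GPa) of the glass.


Young's modulus: E = stress / strain
  E = 75.3 MPa / 0.0013 = 57923.08 MPa
Convert to GPa: 57923.08 / 1000 = 57.92 GPa

57.92 GPa


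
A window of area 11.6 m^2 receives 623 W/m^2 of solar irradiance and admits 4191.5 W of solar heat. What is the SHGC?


Rearrange Q = Area * SHGC * Irradiance:
  SHGC = Q / (Area * Irradiance)
  SHGC = 4191.5 / (11.6 * 623) = 0.58

0.58


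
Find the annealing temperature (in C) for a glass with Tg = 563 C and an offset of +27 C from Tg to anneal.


The annealing temperature is Tg plus the offset:
  T_anneal = 563 + 27 = 590 C

590 C


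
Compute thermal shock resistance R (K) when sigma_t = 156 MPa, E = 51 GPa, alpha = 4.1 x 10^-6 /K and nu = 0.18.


Thermal shock resistance: R = sigma * (1 - nu) / (E * alpha)
  Numerator = 156 * (1 - 0.18) = 127.92
  Denominator = 51 * 1000 * (4.1 x 10^-6) = 0.2091
  R = 127.92 / 0.2091 = 611.8 K

611.8 K


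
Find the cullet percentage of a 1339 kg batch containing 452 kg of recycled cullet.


Cullet ratio = (cullet mass / total batch mass) * 100
  Ratio = 452 / 1339 * 100 = 33.76%

33.76%


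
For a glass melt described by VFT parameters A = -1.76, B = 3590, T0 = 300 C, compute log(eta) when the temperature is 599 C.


VFT equation: log(eta) = A + B / (T - T0)
  T - T0 = 599 - 300 = 299
  B / (T - T0) = 3590 / 299 = 12.007
  log(eta) = -1.76 + 12.007 = 10.247

10.247


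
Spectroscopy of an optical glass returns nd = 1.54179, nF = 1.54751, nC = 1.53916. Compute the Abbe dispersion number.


Abbe number formula: Vd = (nd - 1) / (nF - nC)
  nd - 1 = 1.54179 - 1 = 0.54179
  nF - nC = 1.54751 - 1.53916 = 0.00835
  Vd = 0.54179 / 0.00835 = 64.89

64.89


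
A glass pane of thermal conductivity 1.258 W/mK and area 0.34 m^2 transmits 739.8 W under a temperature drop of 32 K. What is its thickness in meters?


Fourier's law: t = k * A * dT / Q
  t = 1.258 * 0.34 * 32 / 739.8
  t = 13.68704 / 739.8 = 0.0185 m

0.0185 m


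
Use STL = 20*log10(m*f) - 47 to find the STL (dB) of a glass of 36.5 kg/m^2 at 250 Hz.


Mass law: STL = 20 * log10(m * f) - 47
  m * f = 36.5 * 250 = 9125
  log10(9125) = 3.96023
  STL = 20 * 3.96023 - 47 = 79.2046 - 47 = 32.2 dB

32.2 dB


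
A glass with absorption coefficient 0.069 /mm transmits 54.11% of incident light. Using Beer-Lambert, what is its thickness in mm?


Rearrange T = exp(-alpha * thickness):
  thickness = -ln(T) / alpha
  T = 54.11/100 = 0.5411
  ln(T) = -0.61415
  -ln(T) = 0.61415
  thickness = 0.61415 / 0.069 = 8.9 mm

8.9 mm


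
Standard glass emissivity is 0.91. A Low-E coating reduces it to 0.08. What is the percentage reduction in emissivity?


Percentage reduction = (1 - coated/uncoated) * 100
  Ratio = 0.08 / 0.91 = 0.0879
  Reduction = (1 - 0.0879) * 100 = 91.2%

91.2%


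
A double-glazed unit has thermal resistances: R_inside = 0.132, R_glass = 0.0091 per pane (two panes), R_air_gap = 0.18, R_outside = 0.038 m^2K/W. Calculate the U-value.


Total thermal resistance (series):
  R_total = R_in + R_glass + R_air + R_glass + R_out
  R_total = 0.132 + 0.0091 + 0.18 + 0.0091 + 0.038 = 0.3682 m^2K/W
U-value = 1 / R_total = 1 / 0.3682 = 2.716 W/m^2K

2.716 W/m^2K


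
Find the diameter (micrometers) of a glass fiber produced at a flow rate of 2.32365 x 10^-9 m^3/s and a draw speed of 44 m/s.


Cross-sectional area from continuity:
  A = Q / v = 2.32365 x 10^-9 / 44 = 5.281023 x 10^-11 m^2
Diameter from circular cross-section:
  d = sqrt(4A / pi) * 10^6 (m -> um)
  d = sqrt(4 * 5.281023 x 10^-11 / pi) * 10^6 = 8.2 um

8.2 um


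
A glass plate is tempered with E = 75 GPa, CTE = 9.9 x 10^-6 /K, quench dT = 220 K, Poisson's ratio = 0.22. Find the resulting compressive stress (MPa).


Tempering stress: sigma = E * alpha * dT / (1 - nu)
  E (MPa) = 75 * 1000 = 75000
  Numerator = 75000 * (9.9 x 10^-6) * 220 = 163.35
  Denominator = 1 - 0.22 = 0.78
  sigma = 163.35 / 0.78 = 209.4 MPa

209.4 MPa


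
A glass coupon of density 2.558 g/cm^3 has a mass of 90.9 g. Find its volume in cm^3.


Rearrange rho = m / V:
  V = m / rho
  V = 90.9 / 2.558 = 35.536 cm^3

35.536 cm^3


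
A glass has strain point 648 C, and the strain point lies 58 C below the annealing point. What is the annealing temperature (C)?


T_anneal = T_strain + gap:
  T_anneal = 648 + 58 = 706 C

706 C


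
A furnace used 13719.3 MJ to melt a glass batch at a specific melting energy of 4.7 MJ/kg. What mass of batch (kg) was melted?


Rearrange E = m * s for m:
  m = E / s
  m = 13719.3 / 4.7 = 2919.0 kg

2919.0 kg


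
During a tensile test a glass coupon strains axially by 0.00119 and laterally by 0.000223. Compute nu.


Poisson's ratio: nu = lateral strain / axial strain
  nu = 0.000223 / 0.00119 = 0.1874

0.1874


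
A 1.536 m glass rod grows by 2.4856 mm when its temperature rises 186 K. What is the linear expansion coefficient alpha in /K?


Rearrange dL = alpha * L0 * dT for alpha:
  alpha = dL / (L0 * dT)
  alpha = (2.4856 / 1000) / (1.536 * 186) = 0.0000087 /K = 8.7 x 10^-6 /K

8.7 x 10^-6 /K


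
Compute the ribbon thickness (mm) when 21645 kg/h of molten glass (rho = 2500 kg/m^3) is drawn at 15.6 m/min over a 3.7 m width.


Ribbon cross-section from mass balance:
  Volume rate = throughput / density = 21645 / 2500 = 8.658 m^3/h
  thickness = volume rate / (speed * 60 * width), i.e.
  thickness = throughput / (60 * speed * width * density) * 1000
  thickness = 21645 / (60 * 15.6 * 3.7 * 2500) * 1000 = 2.5 mm

2.5 mm


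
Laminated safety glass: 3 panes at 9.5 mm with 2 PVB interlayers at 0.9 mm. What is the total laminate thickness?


Total thickness = glass contribution + PVB contribution
  Glass: 3 * 9.5 = 28.5 mm
  PVB: 2 * 0.9 = 1.8 mm
  Total = 28.5 + 1.8 = 30.3 mm

30.3 mm


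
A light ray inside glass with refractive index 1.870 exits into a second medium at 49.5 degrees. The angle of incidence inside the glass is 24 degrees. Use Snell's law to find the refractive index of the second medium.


Apply Snell's law: n1 * sin(theta1) = n2 * sin(theta2)
  n2 = n1 * sin(theta1) / sin(theta2)
  sin(24) = 0.406737
  sin(49.5) = 0.760406
  n2 = 1.870 * 0.406737 / 0.760406 = 1.0003

1.0003


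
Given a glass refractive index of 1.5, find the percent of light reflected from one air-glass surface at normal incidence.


Fresnel reflectance at normal incidence:
  R = ((n - 1)/(n + 1))^2
  (n - 1)/(n + 1) = (1.5 - 1)/(1.5 + 1) = 0.2
  R = 0.2^2 = 0.04
  R(%) = 0.04 * 100 = 4.0%

4.0%


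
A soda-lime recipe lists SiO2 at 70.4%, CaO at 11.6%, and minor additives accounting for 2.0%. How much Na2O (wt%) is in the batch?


Pieces sum to 100%:
  Na2O = 100 - (SiO2 + CaO + others)
  Na2O = 100 - (70.4 + 11.6 + 2.0) = 16.0%

16.0%


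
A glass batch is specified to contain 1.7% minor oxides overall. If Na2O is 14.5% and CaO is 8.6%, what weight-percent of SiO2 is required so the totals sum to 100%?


Known pieces sum to 100%:
  SiO2 = 100 - (others + Na2O + CaO)
  SiO2 = 100 - (1.7 + 14.5 + 8.6) = 75.2%

75.2%


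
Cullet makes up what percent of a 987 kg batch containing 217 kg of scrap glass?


Cullet ratio = (cullet mass / total batch mass) * 100
  Ratio = 217 / 987 * 100 = 21.99%

21.99%


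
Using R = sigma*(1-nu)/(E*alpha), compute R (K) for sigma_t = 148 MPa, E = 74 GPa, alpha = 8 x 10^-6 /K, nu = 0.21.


Thermal shock resistance: R = sigma * (1 - nu) / (E * alpha)
  Numerator = 148 * (1 - 0.21) = 116.92
  Denominator = 74 * 1000 * (8 x 10^-6) = 0.592
  R = 116.92 / 0.592 = 197.5 K

197.5 K


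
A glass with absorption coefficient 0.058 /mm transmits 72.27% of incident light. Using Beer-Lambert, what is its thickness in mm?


Rearrange T = exp(-alpha * thickness):
  thickness = -ln(T) / alpha
  T = 72.27/100 = 0.7227
  ln(T) = -0.32476
  -ln(T) = 0.32476
  thickness = 0.32476 / 0.058 = 5.6 mm

5.6 mm


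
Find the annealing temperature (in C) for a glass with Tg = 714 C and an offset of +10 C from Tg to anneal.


The annealing temperature is Tg plus the offset:
  T_anneal = 714 + 10 = 724 C

724 C


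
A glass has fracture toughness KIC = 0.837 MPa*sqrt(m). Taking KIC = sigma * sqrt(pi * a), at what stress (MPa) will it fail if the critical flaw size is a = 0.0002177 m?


Rearrange KIC = sigma * sqrt(pi * a):
  sigma = KIC / sqrt(pi * a)
  sqrt(pi * 0.0002177) = 0.026152
  sigma = 0.837 / 0.026152 = 32.01 MPa

32.01 MPa


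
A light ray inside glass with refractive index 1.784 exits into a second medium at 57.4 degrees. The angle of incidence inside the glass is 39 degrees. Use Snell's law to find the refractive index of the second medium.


Apply Snell's law: n1 * sin(theta1) = n2 * sin(theta2)
  n2 = n1 * sin(theta1) / sin(theta2)
  sin(39) = 0.62932
  sin(57.4) = 0.842452
  n2 = 1.784 * 0.62932 / 0.842452 = 1.3327

1.3327


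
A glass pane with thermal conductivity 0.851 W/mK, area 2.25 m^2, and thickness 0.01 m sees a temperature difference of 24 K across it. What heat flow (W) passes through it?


Fourier's law: Q = k * A * dT / t
  Q = 0.851 * 2.25 * 24 / 0.01
  Q = 45.954 / 0.01 = 4595.4 W

4595.4 W


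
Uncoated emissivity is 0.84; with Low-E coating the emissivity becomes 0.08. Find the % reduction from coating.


Percentage reduction = (1 - coated/uncoated) * 100
  Ratio = 0.08 / 0.84 = 0.0952
  Reduction = (1 - 0.0952) * 100 = 90.5%

90.5%


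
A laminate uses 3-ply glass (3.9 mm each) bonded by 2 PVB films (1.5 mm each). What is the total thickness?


Total thickness = glass contribution + PVB contribution
  Glass: 3 * 3.9 = 11.7 mm
  PVB: 2 * 1.5 = 3.0 mm
  Total = 11.7 + 3.0 = 14.7 mm

14.7 mm


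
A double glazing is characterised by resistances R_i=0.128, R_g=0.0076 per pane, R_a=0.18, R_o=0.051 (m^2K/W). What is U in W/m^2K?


Total thermal resistance (series):
  R_total = R_in + R_glass + R_air + R_glass + R_out
  R_total = 0.128 + 0.0076 + 0.18 + 0.0076 + 0.051 = 0.3742 m^2K/W
U-value = 1 / R_total = 1 / 0.3742 = 2.672 W/m^2K

2.672 W/m^2K


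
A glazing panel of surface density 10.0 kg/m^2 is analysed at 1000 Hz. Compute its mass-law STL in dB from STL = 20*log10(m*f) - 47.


Mass law: STL = 20 * log10(m * f) - 47
  m * f = 10.0 * 1000 = 10000
  log10(10000) = 4.0
  STL = 20 * 4.0 - 47 = 80.0 - 47 = 33.0 dB

33.0 dB


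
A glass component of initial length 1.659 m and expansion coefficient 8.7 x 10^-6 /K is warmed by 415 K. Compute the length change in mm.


Thermal expansion formula: dL = alpha * L0 * dT
  dL = (8.7 x 10^-6) * 1.659 * 415 = 0.00598982 m
Convert to mm: 0.00598982 * 1000 = 5.9898 mm

5.9898 mm


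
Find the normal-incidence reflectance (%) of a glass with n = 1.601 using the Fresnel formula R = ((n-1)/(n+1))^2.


Fresnel reflectance at normal incidence:
  R = ((n - 1)/(n + 1))^2
  (n - 1)/(n + 1) = (1.601 - 1)/(1.601 + 1) = 0.231065
  R = 0.231065^2 = 0.053391
  R(%) = 0.053391 * 100 = 5.339%

5.339%


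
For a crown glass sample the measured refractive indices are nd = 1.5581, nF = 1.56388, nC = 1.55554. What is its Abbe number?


Abbe number formula: Vd = (nd - 1) / (nF - nC)
  nd - 1 = 1.5581 - 1 = 0.5581
  nF - nC = 1.56388 - 1.55554 = 0.00834
  Vd = 0.5581 / 0.00834 = 66.92

66.92


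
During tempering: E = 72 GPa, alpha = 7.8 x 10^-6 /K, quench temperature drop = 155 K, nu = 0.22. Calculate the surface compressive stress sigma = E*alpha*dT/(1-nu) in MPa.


Tempering stress: sigma = E * alpha * dT / (1 - nu)
  E (MPa) = 72 * 1000 = 72000
  Numerator = 72000 * (7.8 x 10^-6) * 155 = 87.048
  Denominator = 1 - 0.22 = 0.78
  sigma = 87.048 / 0.78 = 111.6 MPa

111.6 MPa


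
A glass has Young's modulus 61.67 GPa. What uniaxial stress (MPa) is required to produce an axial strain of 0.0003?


Rearrange E = sigma / epsilon:
  sigma = E * epsilon
  E (MPa) = 61.67 * 1000 = 61670
  sigma = 61670 * 0.0003 = 18.5 MPa

18.5 MPa


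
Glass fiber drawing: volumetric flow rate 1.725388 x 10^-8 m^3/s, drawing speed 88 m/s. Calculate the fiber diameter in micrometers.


Cross-sectional area from continuity:
  A = Q / v = 1.725388 x 10^-8 / 88 = 1.960668 x 10^-10 m^2
Diameter from circular cross-section:
  d = sqrt(4A / pi) * 10^6 (m -> um)
  d = sqrt(4 * 1.960668 x 10^-10 / pi) * 10^6 = 15.8 um

15.8 um


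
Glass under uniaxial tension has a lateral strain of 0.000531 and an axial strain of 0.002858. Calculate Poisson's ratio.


Poisson's ratio: nu = lateral strain / axial strain
  nu = 0.000531 / 0.002858 = 0.1858

0.1858


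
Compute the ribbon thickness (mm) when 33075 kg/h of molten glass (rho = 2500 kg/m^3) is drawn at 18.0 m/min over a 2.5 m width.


Ribbon cross-section from mass balance:
  Volume rate = throughput / density = 33075 / 2500 = 13.23 m^3/h
  thickness = volume rate / (speed * 60 * width), i.e.
  thickness = throughput / (60 * speed * width * density) * 1000
  thickness = 33075 / (60 * 18.0 * 2.5 * 2500) * 1000 = 4.9 mm

4.9 mm


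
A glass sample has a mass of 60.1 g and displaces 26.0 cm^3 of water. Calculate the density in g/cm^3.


Use the definition of density:
  rho = mass / volume
  rho = 60.1 / 26.0 = 2.312 g/cm^3

2.312 g/cm^3


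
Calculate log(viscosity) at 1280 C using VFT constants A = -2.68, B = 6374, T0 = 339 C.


VFT equation: log(eta) = A + B / (T - T0)
  T - T0 = 1280 - 339 = 941
  B / (T - T0) = 6374 / 941 = 6.774
  log(eta) = -2.68 + 6.774 = 4.094

4.094


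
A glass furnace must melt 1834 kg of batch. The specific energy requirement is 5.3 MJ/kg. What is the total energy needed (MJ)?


Total energy = mass * specific energy
  E = 1834 * 5.3 = 9720.2 MJ

9720.2 MJ


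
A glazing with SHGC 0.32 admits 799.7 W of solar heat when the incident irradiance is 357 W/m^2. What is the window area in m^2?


Rearrange Q = Area * SHGC * Irradiance:
  Area = Q / (SHGC * Irradiance)
  Area = 799.7 / (0.32 * 357) = 7.0 m^2

7.0 m^2


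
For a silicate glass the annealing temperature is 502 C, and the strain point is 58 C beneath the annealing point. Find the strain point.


Strain point = annealing point - difference:
  T_strain = 502 - 58 = 444 C

444 C


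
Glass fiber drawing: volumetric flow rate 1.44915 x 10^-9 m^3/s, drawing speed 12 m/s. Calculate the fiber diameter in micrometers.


Cross-sectional area from continuity:
  A = Q / v = 1.44915 x 10^-9 / 12 = 1.207625 x 10^-10 m^2
Diameter from circular cross-section:
  d = sqrt(4A / pi) * 10^6 (m -> um)
  d = sqrt(4 * 1.207625 x 10^-10 / pi) * 10^6 = 12.4 um

12.4 um


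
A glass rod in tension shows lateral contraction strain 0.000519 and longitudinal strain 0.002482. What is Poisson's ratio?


Poisson's ratio: nu = lateral strain / axial strain
  nu = 0.000519 / 0.002482 = 0.2091

0.2091


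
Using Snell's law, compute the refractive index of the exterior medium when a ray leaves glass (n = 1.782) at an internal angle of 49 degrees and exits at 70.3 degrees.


Apply Snell's law: n1 * sin(theta1) = n2 * sin(theta2)
  n2 = n1 * sin(theta1) / sin(theta2)
  sin(49) = 0.75471
  sin(70.3) = 0.941471
  n2 = 1.782 * 0.75471 / 0.941471 = 1.4285

1.4285


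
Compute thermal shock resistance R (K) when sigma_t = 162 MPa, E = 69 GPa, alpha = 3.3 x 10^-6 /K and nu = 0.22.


Thermal shock resistance: R = sigma * (1 - nu) / (E * alpha)
  Numerator = 162 * (1 - 0.22) = 126.36
  Denominator = 69 * 1000 * (3.3 x 10^-6) = 0.2277
  R = 126.36 / 0.2277 = 554.9 K

554.9 K


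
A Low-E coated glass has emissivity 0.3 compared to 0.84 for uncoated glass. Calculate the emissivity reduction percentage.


Percentage reduction = (1 - coated/uncoated) * 100
  Ratio = 0.3 / 0.84 = 0.3571
  Reduction = (1 - 0.3571) * 100 = 64.3%

64.3%


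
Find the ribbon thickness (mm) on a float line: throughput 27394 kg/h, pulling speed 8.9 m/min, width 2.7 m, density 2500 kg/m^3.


Ribbon cross-section from mass balance:
  Volume rate = throughput / density = 27394 / 2500 = 10.9576 m^3/h
  thickness = volume rate / (speed * 60 * width), i.e.
  thickness = throughput / (60 * speed * width * density) * 1000
  thickness = 27394 / (60 * 8.9 * 2.7 * 2500) * 1000 = 7.6 mm

7.6 mm


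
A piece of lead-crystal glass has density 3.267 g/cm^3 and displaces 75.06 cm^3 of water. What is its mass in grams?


Rearrange rho = m / V:
  m = rho * V
  m = 3.267 * 75.06 = 245.221 g

245.221 g


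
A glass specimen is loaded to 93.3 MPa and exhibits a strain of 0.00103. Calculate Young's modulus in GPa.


Young's modulus: E = stress / strain
  E = 93.3 MPa / 0.00103 = 90582.52 MPa
Convert to GPa: 90582.52 / 1000 = 90.58 GPa

90.58 GPa


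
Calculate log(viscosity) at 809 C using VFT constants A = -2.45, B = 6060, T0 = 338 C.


VFT equation: log(eta) = A + B / (T - T0)
  T - T0 = 809 - 338 = 471
  B / (T - T0) = 6060 / 471 = 12.866
  log(eta) = -2.45 + 12.866 = 10.416

10.416


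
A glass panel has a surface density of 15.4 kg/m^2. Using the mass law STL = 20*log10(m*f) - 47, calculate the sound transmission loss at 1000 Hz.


Mass law: STL = 20 * log10(m * f) - 47
  m * f = 15.4 * 1000 = 15400
  log10(15400) = 4.18752
  STL = 20 * 4.18752 - 47 = 83.7504 - 47 = 36.8 dB

36.8 dB


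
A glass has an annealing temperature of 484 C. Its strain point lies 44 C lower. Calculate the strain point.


Strain point = annealing point - difference:
  T_strain = 484 - 44 = 440 C

440 C


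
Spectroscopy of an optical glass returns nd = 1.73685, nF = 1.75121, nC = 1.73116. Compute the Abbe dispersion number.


Abbe number formula: Vd = (nd - 1) / (nF - nC)
  nd - 1 = 1.73685 - 1 = 0.73685
  nF - nC = 1.75121 - 1.73116 = 0.02005
  Vd = 0.73685 / 0.02005 = 36.75

36.75


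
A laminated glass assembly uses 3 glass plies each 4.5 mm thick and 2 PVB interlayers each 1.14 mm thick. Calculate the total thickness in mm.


Total thickness = glass contribution + PVB contribution
  Glass: 3 * 4.5 = 13.5 mm
  PVB: 2 * 1.14 = 2.28 mm
  Total = 13.5 + 2.28 = 15.78 mm

15.78 mm


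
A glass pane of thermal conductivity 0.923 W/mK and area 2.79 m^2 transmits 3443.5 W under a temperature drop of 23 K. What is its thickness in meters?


Fourier's law: t = k * A * dT / Q
  t = 0.923 * 2.79 * 23 / 3443.5
  t = 59.22891 / 3443.5 = 0.0172 m

0.0172 m


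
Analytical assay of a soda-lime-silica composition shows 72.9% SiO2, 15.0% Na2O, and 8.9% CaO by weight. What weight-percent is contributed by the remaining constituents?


Sum the three major oxides:
  SiO2 + Na2O + CaO = 72.9 + 15.0 + 8.9 = 96.8%
Subtract from 100%:
  Others = 100 - 96.8 = 3.2%

3.2%


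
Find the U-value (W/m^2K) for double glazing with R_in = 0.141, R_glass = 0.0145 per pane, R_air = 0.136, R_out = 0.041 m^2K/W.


Total thermal resistance (series):
  R_total = R_in + R_glass + R_air + R_glass + R_out
  R_total = 0.141 + 0.0145 + 0.136 + 0.0145 + 0.041 = 0.347 m^2K/W
U-value = 1 / R_total = 1 / 0.347 = 2.882 W/m^2K

2.882 W/m^2K


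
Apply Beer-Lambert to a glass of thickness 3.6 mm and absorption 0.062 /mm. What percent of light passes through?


Beer-Lambert law: T = exp(-alpha * thickness)
  exponent = -0.062 * 3.6 = -0.2232
  T = exp(-0.2232) = 0.8
  Percentage = 0.8 * 100 = 80.0%

80.0%


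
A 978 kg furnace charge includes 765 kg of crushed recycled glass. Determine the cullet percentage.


Cullet ratio = (cullet mass / total batch mass) * 100
  Ratio = 765 / 978 * 100 = 78.22%

78.22%


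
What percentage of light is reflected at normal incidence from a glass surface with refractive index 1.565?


Fresnel reflectance at normal incidence:
  R = ((n - 1)/(n + 1))^2
  (n - 1)/(n + 1) = (1.565 - 1)/(1.565 + 1) = 0.220273
  R = 0.220273^2 = 0.0485202
  R(%) = 0.0485202 * 100 = 4.852%

4.852%


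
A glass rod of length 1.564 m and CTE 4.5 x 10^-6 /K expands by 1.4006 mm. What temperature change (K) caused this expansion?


Rearrange dL = alpha * L0 * dT for dT:
  dT = dL / (alpha * L0)
  dL (m) = 1.4006 / 1000 = 0.0014006
  dT = 0.0014006 / ((4.5 x 10^-6) * 1.564) = 199.0 K

199.0 K


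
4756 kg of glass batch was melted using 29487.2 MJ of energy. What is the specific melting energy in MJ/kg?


Rearrange E = m * s for s:
  s = E / m
  s = 29487.2 / 4756 = 6.2 MJ/kg

6.2 MJ/kg


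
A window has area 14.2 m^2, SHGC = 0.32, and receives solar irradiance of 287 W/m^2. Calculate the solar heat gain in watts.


Solar heat gain: Q = Area * SHGC * Irradiance
  Q = 14.2 * 0.32 * 287 = 1304.1 W

1304.1 W


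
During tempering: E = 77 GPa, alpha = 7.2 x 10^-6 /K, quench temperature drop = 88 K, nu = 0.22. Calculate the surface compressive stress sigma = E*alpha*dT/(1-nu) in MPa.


Tempering stress: sigma = E * alpha * dT / (1 - nu)
  E (MPa) = 77 * 1000 = 77000
  Numerator = 77000 * (7.2 x 10^-6) * 88 = 48.7872
  Denominator = 1 - 0.22 = 0.78
  sigma = 48.7872 / 0.78 = 62.5 MPa

62.5 MPa


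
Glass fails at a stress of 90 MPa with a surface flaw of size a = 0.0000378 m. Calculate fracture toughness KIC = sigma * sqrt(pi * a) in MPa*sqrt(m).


Fracture toughness: KIC = sigma * sqrt(pi * a)
  pi * a = pi * 0.0000378 = 0.000118752
  sqrt(pi * a) = 0.010897
  KIC = 90 * 0.010897 = 0.981 MPa*sqrt(m)

0.981 MPa*sqrt(m)
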